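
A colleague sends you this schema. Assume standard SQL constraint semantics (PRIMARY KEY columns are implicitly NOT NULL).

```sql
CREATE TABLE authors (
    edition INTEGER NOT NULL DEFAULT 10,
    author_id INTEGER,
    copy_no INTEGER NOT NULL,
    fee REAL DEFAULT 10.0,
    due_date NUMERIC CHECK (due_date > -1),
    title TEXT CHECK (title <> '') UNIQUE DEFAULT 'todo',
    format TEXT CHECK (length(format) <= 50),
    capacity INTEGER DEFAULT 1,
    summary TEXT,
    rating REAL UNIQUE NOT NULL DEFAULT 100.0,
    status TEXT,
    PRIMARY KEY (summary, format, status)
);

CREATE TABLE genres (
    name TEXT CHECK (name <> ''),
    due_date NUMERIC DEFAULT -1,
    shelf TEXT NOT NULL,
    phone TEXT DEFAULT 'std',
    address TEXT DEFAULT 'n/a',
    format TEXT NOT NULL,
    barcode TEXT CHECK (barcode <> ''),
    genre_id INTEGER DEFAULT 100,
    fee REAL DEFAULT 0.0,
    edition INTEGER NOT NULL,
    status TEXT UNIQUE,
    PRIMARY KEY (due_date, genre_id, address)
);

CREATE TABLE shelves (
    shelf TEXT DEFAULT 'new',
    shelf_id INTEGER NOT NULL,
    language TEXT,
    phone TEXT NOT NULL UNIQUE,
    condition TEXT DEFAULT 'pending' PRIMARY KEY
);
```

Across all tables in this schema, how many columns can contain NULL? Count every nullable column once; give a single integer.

authors: 5 nullable (author_id, fee, due_date, title, capacity — PK (summary, format, status) and explicit NOT NULL columns excluded).
genres: 5 nullable (name, phone, barcode, fee, status — PK (due_date, genre_id, address) and explicit NOT NULL columns excluded).
shelves: 2 nullable (shelf, language — PK (condition) and explicit NOT NULL columns excluded).
Total: 5 + 5 + 2 = 12.

12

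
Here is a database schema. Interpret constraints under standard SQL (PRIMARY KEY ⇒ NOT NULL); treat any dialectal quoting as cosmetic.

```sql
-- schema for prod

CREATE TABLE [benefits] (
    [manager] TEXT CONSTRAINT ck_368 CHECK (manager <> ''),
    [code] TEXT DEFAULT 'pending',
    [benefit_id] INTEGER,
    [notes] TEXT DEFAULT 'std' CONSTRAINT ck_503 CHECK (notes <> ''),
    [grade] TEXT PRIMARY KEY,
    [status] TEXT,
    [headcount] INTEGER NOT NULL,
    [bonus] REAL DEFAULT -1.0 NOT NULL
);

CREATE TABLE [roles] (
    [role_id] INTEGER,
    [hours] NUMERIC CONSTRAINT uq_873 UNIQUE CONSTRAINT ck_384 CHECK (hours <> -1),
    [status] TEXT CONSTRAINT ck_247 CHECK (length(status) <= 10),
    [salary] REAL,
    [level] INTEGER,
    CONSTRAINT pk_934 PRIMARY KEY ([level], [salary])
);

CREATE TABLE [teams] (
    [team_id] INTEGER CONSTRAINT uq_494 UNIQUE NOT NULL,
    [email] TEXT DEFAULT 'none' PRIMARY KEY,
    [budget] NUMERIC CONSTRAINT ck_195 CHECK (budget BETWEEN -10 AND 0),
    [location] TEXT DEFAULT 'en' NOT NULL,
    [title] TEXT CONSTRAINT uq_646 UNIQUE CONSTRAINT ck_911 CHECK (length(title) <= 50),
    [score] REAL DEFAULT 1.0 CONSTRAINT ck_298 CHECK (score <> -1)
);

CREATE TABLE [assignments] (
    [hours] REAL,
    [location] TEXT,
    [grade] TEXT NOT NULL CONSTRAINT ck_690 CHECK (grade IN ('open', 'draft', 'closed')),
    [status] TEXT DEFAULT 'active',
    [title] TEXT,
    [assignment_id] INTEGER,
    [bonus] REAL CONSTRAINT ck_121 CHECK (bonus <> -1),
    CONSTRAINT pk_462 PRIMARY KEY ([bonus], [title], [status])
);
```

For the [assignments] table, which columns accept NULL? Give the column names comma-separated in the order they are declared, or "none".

- hours: no NOT NULL constraint applies → nullable.
- location: no NOT NULL constraint applies → nullable.
- grade: declared NOT NULL → not nullable.
- status: part of the PRIMARY KEY, which implies NOT NULL → not nullable.
- title: part of the PRIMARY KEY, which implies NOT NULL → not nullable.
- assignment_id: no NOT NULL constraint applies → nullable.
- bonus: part of the PRIMARY KEY, which implies NOT NULL → not nullable.

hours, location, assignment_id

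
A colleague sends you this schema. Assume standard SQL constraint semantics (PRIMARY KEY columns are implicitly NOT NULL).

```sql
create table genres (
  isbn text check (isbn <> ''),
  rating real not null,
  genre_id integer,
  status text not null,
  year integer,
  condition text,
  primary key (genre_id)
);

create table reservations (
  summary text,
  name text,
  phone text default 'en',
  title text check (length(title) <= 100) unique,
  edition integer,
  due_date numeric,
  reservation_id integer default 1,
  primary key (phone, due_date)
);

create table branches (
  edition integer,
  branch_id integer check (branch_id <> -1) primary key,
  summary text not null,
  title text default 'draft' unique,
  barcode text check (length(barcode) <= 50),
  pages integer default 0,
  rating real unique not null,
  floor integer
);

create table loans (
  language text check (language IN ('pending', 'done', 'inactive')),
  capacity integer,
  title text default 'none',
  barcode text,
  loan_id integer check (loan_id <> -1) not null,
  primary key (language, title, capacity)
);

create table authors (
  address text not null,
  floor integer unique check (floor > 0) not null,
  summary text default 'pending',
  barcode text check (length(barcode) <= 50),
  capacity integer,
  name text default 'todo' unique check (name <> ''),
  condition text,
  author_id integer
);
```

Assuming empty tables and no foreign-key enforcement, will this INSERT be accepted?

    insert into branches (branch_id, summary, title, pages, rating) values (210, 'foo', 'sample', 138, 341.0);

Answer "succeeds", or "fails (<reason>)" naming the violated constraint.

NOT NULL columns: branch_id is supplied; rating is supplied; summary is supplied.
CHECK constraints: 210 satisfies (branch_id <> -1).
No constraint is violated.

succeeds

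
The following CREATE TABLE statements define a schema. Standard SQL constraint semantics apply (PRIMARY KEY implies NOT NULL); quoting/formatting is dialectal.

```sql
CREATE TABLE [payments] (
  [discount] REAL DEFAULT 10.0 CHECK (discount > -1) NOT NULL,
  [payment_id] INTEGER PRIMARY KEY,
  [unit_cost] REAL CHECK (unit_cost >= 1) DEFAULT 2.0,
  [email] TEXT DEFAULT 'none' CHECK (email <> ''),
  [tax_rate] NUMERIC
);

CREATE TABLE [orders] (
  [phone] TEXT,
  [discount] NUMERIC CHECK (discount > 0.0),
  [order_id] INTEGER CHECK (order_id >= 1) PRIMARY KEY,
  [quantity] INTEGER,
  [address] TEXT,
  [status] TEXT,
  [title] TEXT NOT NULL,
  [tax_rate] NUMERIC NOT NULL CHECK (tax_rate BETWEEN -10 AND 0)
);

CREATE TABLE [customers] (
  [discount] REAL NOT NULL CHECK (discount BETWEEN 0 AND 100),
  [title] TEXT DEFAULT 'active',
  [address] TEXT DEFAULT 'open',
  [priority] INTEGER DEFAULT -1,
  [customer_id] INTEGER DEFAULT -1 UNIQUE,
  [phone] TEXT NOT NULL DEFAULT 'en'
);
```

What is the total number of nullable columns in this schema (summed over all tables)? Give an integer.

payments: 3 nullable (unit_cost, email, tax_rate — PK (payment_id) and explicit NOT NULL columns excluded).
orders: 5 nullable (phone, discount, quantity, address, status — PK (order_id) and explicit NOT NULL columns excluded).
customers: 4 nullable (title, address, priority, customer_id — PK none and explicit NOT NULL columns excluded).
Total: 3 + 5 + 4 = 12.

12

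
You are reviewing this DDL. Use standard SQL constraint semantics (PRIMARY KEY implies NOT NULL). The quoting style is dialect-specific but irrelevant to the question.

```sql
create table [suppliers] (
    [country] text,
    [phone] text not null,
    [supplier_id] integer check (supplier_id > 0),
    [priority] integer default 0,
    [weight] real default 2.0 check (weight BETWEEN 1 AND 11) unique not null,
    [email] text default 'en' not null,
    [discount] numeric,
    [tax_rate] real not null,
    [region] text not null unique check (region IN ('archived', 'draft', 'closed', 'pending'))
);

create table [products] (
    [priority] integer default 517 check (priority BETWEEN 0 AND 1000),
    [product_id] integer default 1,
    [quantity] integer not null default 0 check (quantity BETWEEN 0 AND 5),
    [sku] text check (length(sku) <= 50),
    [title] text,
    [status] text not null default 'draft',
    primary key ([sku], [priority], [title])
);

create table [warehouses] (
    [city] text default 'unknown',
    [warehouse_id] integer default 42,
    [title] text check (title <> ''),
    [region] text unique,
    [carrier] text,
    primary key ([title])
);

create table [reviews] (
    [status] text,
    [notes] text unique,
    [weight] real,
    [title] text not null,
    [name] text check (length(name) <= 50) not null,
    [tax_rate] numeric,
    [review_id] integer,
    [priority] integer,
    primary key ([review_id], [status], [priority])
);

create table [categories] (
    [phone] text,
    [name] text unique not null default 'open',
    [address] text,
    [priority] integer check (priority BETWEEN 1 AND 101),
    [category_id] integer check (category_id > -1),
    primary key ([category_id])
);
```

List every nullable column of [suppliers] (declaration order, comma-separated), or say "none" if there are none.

- country: no NOT NULL constraint applies → nullable.
- phone: declared NOT NULL → not nullable.
- supplier_id: CHECK does not forbid NULL (a CHECK constraint passes when its expression is NULL) → nullable.
- priority: DEFAULT only fills an omitted column; an explicit NULL is still allowed → nullable.
- weight: declared NOT NULL → not nullable.
- email: declared NOT NULL → not nullable.
- discount: no NOT NULL constraint applies → nullable.
- tax_rate: declared NOT NULL → not nullable.
- region: declared NOT NULL → not nullable.

country, supplier_id, priority, discount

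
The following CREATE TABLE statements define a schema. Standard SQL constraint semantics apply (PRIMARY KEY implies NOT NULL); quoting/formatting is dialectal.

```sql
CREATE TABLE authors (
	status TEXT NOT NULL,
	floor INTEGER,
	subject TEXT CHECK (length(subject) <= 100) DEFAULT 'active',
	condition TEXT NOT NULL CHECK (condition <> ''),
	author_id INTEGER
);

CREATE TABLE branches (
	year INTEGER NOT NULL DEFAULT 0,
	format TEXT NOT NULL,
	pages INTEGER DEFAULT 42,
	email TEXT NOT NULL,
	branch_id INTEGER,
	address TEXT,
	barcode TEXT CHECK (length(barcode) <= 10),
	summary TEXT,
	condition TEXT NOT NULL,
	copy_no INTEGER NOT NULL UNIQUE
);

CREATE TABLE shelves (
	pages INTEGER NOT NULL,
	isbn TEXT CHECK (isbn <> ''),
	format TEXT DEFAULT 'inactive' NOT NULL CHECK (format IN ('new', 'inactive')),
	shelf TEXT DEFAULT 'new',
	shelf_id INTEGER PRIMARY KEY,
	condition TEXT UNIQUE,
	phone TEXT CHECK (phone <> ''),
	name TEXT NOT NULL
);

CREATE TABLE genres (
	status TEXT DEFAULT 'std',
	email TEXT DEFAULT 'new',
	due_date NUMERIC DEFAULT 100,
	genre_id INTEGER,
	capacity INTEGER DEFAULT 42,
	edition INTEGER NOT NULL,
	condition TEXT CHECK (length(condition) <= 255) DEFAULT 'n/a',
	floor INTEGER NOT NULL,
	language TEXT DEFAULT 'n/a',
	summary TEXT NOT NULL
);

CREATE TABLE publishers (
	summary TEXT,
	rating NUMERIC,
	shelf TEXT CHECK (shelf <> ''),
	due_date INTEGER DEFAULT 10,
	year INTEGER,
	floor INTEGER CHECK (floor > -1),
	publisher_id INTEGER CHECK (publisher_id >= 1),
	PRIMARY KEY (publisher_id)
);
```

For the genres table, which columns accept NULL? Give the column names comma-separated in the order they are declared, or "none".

status, email, due_date, genre_id, capacity, condition, language

- status: DEFAULT only fills an omitted column; an explicit NULL is still allowed → nullable.
- email: DEFAULT only fills an omitted column; an explicit NULL is still allowed → nullable.
- due_date: DEFAULT only fills an omitted column; an explicit NULL is still allowed → nullable.
- genre_id: no NOT NULL constraint applies → nullable.
- capacity: DEFAULT only fills an omitted column; an explicit NULL is still allowed → nullable.
- edition: declared NOT NULL → not nullable.
- condition: CHECK does not forbid NULL (a CHECK constraint passes when its expression is NULL) → nullable.
- floor: declared NOT NULL → not nullable.
- language: DEFAULT only fills an omitted column; an explicit NULL is still allowed → nullable.
- summary: declared NOT NULL → not nullable.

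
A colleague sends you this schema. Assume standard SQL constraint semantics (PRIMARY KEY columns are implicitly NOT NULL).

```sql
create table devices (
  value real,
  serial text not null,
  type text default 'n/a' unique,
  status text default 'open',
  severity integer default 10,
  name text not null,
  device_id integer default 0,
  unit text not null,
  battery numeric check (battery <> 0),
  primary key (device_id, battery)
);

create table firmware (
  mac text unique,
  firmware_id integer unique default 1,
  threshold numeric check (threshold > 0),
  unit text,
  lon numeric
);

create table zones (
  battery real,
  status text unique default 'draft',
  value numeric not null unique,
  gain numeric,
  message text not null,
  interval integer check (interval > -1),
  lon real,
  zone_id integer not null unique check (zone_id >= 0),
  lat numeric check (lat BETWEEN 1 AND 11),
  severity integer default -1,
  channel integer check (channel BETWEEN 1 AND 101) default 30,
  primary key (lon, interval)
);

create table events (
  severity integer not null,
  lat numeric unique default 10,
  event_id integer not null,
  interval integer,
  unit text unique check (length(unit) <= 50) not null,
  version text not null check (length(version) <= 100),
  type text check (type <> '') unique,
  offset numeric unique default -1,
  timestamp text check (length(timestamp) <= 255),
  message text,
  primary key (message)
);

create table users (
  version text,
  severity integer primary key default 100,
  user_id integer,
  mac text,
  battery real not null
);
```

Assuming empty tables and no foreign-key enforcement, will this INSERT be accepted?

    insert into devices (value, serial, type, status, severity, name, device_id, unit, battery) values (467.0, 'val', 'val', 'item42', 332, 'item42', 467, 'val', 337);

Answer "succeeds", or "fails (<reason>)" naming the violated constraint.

NOT NULL columns: battery is supplied; device_id is supplied; name is supplied; serial is supplied; unit is supplied.
CHECK constraints: 337 satisfies (battery <> 0).
No constraint is violated.

succeeds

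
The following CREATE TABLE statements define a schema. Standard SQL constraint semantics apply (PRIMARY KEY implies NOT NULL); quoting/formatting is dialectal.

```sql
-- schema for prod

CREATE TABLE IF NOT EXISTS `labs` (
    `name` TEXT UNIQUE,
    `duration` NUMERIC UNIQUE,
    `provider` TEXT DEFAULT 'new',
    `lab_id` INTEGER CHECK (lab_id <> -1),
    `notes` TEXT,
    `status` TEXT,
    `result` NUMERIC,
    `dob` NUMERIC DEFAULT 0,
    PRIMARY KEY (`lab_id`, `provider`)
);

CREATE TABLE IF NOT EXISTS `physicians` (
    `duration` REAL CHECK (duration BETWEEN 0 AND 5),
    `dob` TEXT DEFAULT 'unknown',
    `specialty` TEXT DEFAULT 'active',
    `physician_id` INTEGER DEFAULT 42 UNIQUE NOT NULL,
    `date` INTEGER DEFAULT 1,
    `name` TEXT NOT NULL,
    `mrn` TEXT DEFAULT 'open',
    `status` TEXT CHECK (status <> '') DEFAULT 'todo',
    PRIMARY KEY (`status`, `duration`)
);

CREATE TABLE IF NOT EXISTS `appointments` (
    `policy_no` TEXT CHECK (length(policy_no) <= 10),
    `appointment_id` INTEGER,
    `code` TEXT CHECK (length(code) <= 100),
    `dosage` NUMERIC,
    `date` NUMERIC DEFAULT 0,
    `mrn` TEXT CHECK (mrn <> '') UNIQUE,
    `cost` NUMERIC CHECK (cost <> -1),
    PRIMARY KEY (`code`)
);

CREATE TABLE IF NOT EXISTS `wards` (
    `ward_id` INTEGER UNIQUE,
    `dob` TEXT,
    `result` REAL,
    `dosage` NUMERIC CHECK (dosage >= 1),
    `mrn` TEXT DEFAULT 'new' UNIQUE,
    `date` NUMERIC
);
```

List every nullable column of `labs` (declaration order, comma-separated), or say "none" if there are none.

name, duration, notes, status, result, dob

- name: UNIQUE does not imply NOT NULL → nullable.
- duration: UNIQUE does not imply NOT NULL → nullable.
- provider: part of the PRIMARY KEY, which implies NOT NULL → not nullable.
- lab_id: part of the PRIMARY KEY, which implies NOT NULL → not nullable.
- notes: no NOT NULL constraint applies → nullable.
- status: no NOT NULL constraint applies → nullable.
- result: no NOT NULL constraint applies → nullable.
- dob: DEFAULT only fills an omitted column; an explicit NULL is still allowed → nullable.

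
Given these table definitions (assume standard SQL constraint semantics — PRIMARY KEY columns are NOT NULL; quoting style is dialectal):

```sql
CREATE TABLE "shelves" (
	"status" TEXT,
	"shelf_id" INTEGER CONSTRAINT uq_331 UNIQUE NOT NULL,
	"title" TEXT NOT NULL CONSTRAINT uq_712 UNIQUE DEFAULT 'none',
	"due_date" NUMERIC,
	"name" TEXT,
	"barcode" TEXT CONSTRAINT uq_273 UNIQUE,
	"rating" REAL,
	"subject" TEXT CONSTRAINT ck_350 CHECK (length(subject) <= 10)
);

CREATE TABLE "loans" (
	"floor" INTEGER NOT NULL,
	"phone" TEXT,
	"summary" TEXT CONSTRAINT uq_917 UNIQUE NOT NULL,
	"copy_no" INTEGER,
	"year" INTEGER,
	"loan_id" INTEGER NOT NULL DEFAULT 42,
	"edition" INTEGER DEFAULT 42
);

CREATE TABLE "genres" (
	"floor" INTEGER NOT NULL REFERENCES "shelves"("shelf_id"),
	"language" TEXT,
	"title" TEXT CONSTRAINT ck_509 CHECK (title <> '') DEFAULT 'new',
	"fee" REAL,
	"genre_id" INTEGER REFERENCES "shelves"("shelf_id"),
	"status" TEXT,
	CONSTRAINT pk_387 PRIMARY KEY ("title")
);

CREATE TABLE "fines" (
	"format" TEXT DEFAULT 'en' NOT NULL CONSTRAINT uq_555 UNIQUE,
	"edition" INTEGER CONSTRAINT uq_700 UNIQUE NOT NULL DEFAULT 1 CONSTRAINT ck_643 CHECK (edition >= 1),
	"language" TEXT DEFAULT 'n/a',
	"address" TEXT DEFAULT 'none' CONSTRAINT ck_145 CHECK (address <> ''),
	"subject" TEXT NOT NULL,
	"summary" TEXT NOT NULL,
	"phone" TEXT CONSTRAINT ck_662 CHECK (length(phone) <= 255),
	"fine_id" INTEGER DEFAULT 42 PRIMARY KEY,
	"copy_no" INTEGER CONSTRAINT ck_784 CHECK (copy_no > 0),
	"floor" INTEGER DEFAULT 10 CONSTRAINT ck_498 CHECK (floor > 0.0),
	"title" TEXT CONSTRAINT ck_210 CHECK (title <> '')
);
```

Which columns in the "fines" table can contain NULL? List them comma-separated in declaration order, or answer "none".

language, address, phone, copy_no, floor, title

- format: declared NOT NULL → not nullable.
- edition: declared NOT NULL → not nullable.
- language: DEFAULT only fills an omitted column; an explicit NULL is still allowed → nullable.
- address: CHECK does not forbid NULL (a CHECK constraint passes when its expression is NULL) → nullable.
- subject: declared NOT NULL → not nullable.
- summary: declared NOT NULL → not nullable.
- phone: CHECK does not forbid NULL (a CHECK constraint passes when its expression is NULL) → nullable.
- fine_id: part of the PRIMARY KEY, which implies NOT NULL → not nullable.
- copy_no: CHECK does not forbid NULL (a CHECK constraint passes when its expression is NULL) → nullable.
- floor: CHECK does not forbid NULL (a CHECK constraint passes when its expression is NULL) → nullable.
- title: CHECK does not forbid NULL (a CHECK constraint passes when its expression is NULL) → nullable.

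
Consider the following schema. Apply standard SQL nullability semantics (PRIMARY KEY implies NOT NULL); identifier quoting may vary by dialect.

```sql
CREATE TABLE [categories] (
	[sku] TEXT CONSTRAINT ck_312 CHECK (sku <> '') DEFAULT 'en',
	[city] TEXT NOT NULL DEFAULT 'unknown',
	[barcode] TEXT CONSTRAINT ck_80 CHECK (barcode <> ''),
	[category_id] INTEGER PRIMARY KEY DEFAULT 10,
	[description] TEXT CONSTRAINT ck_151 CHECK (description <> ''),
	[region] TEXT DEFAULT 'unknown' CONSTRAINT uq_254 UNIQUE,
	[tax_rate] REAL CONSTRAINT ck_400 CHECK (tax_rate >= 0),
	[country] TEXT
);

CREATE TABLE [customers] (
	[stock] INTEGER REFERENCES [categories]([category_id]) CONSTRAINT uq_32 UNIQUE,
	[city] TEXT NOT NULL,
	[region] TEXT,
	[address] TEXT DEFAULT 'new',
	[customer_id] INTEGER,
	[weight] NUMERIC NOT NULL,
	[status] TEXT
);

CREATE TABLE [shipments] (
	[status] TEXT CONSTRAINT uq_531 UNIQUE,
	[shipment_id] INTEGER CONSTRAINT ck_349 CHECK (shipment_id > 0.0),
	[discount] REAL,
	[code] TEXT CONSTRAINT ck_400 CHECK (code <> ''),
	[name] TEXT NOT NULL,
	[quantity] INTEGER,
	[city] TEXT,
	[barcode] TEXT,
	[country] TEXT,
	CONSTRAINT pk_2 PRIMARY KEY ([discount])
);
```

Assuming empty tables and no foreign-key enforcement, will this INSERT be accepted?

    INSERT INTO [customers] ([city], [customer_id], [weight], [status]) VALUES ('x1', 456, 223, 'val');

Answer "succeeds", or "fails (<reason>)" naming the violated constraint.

succeeds

NOT NULL columns: city is supplied; weight is supplied.
No constraint is violated.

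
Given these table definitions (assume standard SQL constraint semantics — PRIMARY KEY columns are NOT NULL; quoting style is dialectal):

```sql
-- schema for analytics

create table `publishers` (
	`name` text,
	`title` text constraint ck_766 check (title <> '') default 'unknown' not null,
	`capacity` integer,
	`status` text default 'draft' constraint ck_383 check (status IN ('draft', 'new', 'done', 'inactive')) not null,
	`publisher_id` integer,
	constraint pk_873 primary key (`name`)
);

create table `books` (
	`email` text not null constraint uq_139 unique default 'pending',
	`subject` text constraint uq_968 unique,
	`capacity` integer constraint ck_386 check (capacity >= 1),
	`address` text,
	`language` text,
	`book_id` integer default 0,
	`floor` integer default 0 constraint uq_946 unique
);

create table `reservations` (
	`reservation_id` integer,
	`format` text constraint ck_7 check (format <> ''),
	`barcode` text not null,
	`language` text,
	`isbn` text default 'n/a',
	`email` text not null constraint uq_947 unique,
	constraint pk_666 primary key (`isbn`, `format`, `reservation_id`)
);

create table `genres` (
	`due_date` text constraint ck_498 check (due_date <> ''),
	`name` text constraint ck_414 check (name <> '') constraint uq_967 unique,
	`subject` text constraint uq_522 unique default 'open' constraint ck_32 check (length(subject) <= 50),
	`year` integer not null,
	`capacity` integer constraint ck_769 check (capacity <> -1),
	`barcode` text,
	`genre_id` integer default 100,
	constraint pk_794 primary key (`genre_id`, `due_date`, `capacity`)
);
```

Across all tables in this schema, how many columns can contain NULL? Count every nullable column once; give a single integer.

12

publishers: 2 nullable (capacity, publisher_id — PK (name) and explicit NOT NULL columns excluded).
books: 6 nullable (subject, capacity, address, language, book_id, floor — PK none and explicit NOT NULL columns excluded).
reservations: 1 nullable (language — PK (isbn, format, reservation_id) and explicit NOT NULL columns excluded).
genres: 3 nullable (name, subject, barcode — PK (genre_id, due_date, capacity) and explicit NOT NULL columns excluded).
Total: 2 + 6 + 1 + 3 = 12.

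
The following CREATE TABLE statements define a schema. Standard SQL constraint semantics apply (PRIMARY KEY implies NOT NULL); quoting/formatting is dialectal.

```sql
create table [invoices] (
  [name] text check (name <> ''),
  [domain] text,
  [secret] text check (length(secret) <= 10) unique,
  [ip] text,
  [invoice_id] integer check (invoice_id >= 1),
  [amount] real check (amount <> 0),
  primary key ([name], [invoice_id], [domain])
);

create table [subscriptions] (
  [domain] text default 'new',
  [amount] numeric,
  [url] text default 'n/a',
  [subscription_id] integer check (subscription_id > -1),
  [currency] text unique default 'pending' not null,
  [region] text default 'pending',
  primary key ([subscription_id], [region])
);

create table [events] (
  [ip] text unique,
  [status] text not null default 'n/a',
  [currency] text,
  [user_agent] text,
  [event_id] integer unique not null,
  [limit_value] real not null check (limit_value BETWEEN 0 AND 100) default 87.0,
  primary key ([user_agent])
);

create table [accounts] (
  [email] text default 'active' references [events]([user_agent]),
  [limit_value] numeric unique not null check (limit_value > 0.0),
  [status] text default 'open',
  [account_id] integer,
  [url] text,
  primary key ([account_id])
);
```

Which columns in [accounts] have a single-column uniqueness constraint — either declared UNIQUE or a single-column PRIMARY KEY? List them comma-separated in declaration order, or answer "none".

limit_value, account_id

- email: no UNIQUE or single-column PK constraint.
- limit_value: declared UNIQUE → unique.
- status: no UNIQUE or single-column PK constraint.
- account_id: single-column PRIMARY KEY → unique.
- url: no UNIQUE or single-column PK constraint.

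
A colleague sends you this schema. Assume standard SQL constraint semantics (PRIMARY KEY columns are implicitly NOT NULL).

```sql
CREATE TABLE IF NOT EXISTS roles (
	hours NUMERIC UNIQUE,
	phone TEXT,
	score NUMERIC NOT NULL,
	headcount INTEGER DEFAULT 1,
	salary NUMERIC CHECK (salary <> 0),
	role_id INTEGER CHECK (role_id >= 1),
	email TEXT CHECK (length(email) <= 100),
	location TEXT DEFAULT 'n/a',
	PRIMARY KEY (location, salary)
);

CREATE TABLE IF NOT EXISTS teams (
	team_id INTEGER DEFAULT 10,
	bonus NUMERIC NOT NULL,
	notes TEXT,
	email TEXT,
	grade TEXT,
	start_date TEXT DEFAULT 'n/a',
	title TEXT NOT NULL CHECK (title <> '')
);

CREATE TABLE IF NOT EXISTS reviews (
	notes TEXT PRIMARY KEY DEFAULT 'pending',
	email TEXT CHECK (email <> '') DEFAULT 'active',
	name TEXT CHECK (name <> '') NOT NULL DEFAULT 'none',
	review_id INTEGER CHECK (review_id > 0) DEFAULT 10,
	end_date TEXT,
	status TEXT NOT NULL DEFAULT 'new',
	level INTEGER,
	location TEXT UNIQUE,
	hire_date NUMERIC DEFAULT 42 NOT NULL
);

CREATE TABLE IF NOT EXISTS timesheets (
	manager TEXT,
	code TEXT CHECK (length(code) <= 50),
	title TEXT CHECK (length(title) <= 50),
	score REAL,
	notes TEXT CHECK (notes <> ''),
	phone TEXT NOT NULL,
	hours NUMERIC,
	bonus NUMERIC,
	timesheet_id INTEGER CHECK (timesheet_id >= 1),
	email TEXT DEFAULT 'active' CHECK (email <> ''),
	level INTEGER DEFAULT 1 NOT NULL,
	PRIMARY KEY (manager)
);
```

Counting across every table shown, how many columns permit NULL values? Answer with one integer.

roles: 5 nullable (hours, phone, headcount, role_id, email — PK (location, salary) and explicit NOT NULL columns excluded).
teams: 5 nullable (team_id, notes, email, grade, start_date — PK none and explicit NOT NULL columns excluded).
reviews: 5 nullable (email, review_id, end_date, level, location — PK (notes) and explicit NOT NULL columns excluded).
timesheets: 8 nullable (code, title, score, notes, hours, bonus, timesheet_id, email — PK (manager) and explicit NOT NULL columns excluded).
Total: 5 + 5 + 5 + 8 = 23.

23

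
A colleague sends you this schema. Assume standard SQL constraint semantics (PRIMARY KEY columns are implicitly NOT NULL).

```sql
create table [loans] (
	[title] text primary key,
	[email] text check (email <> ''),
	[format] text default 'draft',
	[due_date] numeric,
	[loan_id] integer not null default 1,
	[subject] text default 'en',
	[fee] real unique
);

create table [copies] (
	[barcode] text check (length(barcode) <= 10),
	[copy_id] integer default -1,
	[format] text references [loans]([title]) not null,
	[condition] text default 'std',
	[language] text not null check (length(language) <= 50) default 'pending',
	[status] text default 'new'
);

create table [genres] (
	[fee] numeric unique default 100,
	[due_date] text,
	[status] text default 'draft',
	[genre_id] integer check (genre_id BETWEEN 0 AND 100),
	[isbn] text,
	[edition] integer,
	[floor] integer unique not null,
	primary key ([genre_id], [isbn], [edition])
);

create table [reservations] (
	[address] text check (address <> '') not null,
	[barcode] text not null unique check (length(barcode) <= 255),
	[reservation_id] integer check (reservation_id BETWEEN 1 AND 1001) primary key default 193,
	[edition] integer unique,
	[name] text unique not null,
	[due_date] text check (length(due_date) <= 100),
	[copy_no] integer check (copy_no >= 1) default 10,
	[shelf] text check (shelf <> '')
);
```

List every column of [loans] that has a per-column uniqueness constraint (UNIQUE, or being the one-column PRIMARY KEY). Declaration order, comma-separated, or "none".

title, fee

- title: single-column PRIMARY KEY → unique.
- email: no UNIQUE or single-column PK constraint.
- format: no UNIQUE or single-column PK constraint.
- due_date: no UNIQUE or single-column PK constraint.
- loan_id: no UNIQUE or single-column PK constraint.
- subject: no UNIQUE or single-column PK constraint.
- fee: declared UNIQUE → unique.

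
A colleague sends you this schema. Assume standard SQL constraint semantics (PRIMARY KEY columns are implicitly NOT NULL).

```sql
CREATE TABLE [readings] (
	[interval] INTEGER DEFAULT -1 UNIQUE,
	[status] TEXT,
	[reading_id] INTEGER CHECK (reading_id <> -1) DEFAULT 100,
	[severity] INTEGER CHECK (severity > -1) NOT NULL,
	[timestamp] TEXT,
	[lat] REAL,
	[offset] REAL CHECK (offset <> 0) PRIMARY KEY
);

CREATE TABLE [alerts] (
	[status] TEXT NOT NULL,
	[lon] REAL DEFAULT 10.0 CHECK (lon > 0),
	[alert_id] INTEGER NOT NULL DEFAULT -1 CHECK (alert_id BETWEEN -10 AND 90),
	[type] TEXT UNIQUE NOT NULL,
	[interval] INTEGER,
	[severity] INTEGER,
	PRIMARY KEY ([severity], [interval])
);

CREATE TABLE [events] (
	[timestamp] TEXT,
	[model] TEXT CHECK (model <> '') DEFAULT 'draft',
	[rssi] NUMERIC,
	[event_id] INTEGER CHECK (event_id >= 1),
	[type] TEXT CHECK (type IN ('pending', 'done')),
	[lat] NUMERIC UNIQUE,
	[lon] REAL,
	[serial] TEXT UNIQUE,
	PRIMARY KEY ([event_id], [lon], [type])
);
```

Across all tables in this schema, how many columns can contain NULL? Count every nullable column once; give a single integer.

11

readings: 5 nullable (interval, status, reading_id, timestamp, lat — PK (offset) and explicit NOT NULL columns excluded).
alerts: 1 nullable (lon — PK (severity, interval) and explicit NOT NULL columns excluded).
events: 5 nullable (timestamp, model, rssi, lat, serial — PK (event_id, lon, type) and explicit NOT NULL columns excluded).
Total: 5 + 1 + 5 = 11.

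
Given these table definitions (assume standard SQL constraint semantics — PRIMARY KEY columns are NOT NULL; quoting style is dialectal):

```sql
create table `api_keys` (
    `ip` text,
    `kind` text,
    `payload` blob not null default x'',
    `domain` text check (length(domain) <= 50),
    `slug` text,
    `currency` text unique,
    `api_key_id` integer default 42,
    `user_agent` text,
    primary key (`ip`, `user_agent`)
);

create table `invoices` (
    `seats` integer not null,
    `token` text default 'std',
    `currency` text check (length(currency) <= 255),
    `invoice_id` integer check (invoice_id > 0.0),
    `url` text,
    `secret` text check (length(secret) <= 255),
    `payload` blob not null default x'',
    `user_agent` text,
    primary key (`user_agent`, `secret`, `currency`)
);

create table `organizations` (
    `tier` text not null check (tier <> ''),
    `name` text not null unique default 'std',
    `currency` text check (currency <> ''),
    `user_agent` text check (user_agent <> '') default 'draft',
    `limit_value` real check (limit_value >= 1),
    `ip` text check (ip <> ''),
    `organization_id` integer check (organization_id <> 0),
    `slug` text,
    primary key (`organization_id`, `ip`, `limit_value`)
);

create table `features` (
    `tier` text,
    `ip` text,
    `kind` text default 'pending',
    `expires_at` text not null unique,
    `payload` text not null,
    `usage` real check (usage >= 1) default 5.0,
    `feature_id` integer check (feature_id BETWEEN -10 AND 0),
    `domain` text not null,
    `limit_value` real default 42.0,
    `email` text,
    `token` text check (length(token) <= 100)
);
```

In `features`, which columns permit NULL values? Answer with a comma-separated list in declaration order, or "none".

tier, ip, kind, usage, feature_id, limit_value, email, token

- tier: no NOT NULL constraint applies → nullable.
- ip: no NOT NULL constraint applies → nullable.
- kind: DEFAULT only fills an omitted column; an explicit NULL is still allowed → nullable.
- expires_at: declared NOT NULL → not nullable.
- payload: declared NOT NULL → not nullable.
- usage: CHECK does not forbid NULL (a CHECK constraint passes when its expression is NULL) → nullable.
- feature_id: CHECK does not forbid NULL (a CHECK constraint passes when its expression is NULL) → nullable.
- domain: declared NOT NULL → not nullable.
- limit_value: DEFAULT only fills an omitted column; an explicit NULL is still allowed → nullable.
- email: no NOT NULL constraint applies → nullable.
- token: CHECK does not forbid NULL (a CHECK constraint passes when its expression is NULL) → nullable.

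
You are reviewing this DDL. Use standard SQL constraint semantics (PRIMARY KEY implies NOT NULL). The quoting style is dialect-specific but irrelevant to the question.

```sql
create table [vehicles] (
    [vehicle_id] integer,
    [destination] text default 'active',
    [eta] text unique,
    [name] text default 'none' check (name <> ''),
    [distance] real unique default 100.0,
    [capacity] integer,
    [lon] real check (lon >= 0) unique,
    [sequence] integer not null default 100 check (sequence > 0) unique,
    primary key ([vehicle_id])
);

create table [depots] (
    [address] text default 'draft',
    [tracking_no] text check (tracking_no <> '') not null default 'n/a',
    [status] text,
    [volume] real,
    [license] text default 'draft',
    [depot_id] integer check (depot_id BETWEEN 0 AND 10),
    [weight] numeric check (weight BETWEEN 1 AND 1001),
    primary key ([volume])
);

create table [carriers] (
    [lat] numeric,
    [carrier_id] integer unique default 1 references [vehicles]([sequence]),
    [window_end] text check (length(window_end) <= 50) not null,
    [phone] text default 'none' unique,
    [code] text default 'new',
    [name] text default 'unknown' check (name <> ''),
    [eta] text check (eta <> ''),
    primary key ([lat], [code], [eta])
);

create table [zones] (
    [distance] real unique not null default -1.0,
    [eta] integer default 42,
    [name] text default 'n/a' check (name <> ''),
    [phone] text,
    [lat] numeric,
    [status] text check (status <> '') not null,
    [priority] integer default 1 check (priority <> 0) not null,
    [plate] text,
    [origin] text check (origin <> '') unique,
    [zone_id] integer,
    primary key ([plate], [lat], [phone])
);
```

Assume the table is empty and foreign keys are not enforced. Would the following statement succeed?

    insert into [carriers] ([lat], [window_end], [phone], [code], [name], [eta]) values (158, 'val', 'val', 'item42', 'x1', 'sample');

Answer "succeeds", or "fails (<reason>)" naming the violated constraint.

NOT NULL columns: code is supplied; eta is supplied; lat is supplied; window_end is supplied.
CHECK constraints: 'val' satisfies (length(window_end) <= 50); 'x1' satisfies (name <> ''); 'sample' satisfies (eta <> '').
No constraint is violated.

succeeds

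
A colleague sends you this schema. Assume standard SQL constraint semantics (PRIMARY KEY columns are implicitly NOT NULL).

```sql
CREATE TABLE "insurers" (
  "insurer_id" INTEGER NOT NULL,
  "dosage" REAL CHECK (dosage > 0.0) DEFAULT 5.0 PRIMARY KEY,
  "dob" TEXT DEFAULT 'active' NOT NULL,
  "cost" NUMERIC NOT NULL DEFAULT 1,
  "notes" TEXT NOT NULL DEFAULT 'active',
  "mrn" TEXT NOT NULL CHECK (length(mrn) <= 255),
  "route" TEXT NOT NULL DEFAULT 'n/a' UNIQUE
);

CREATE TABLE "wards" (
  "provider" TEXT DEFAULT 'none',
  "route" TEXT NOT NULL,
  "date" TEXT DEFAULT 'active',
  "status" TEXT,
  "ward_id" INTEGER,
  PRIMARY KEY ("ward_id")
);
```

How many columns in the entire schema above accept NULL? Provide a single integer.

3

insurers: 0 nullable (none — PK (dosage) and explicit NOT NULL columns excluded).
wards: 3 nullable (provider, date, status — PK (ward_id) and explicit NOT NULL columns excluded).
Total: 0 + 3 = 3.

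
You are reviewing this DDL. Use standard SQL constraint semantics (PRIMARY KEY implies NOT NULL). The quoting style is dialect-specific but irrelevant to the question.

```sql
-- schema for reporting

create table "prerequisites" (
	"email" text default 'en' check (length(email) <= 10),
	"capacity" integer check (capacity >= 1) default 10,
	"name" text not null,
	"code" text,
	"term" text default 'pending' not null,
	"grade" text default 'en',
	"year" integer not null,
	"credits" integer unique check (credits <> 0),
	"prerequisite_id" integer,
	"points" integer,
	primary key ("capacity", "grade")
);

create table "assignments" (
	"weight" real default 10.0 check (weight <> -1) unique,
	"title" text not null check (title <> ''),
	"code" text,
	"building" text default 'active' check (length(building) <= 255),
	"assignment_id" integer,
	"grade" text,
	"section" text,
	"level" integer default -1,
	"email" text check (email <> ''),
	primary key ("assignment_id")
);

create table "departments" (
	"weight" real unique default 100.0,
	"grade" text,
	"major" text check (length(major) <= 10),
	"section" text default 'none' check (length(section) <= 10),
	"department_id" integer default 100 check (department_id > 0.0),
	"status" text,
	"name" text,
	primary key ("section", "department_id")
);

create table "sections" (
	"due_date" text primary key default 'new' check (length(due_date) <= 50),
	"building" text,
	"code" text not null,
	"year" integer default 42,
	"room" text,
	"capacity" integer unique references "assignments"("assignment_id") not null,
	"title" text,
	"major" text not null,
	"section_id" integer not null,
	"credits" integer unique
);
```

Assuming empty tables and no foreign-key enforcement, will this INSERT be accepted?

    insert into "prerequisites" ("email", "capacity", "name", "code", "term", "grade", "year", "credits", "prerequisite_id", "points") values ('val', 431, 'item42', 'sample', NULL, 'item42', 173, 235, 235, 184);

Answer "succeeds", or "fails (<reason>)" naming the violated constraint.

term is explicitly set to NULL, but term is declared NOT NULL.

fails (NOT NULL on term)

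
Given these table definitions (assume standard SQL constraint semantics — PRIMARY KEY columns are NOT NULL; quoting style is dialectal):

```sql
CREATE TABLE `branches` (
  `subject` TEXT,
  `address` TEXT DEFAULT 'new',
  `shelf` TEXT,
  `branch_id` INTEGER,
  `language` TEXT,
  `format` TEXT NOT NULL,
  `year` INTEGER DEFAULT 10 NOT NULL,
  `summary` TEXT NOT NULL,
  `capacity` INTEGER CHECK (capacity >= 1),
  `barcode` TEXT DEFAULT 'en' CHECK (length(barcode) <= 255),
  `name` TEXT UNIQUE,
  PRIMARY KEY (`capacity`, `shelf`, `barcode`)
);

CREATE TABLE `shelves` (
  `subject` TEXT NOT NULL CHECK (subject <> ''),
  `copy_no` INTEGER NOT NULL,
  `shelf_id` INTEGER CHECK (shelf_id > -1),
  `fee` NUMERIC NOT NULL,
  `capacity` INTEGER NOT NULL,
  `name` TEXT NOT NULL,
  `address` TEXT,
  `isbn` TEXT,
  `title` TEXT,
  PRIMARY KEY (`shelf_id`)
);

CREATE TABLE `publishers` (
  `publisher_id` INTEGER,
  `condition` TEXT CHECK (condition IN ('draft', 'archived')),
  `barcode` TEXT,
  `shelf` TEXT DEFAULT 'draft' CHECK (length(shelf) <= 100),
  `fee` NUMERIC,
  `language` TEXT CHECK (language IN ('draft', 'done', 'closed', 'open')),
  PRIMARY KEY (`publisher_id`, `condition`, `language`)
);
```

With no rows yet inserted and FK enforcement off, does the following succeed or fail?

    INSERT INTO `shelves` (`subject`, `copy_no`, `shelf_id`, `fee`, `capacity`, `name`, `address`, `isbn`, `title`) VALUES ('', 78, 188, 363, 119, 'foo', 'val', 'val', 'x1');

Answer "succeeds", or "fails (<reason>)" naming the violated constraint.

fails (CHECK on subject)

The value '' for subject violates CHECK (subject <> '').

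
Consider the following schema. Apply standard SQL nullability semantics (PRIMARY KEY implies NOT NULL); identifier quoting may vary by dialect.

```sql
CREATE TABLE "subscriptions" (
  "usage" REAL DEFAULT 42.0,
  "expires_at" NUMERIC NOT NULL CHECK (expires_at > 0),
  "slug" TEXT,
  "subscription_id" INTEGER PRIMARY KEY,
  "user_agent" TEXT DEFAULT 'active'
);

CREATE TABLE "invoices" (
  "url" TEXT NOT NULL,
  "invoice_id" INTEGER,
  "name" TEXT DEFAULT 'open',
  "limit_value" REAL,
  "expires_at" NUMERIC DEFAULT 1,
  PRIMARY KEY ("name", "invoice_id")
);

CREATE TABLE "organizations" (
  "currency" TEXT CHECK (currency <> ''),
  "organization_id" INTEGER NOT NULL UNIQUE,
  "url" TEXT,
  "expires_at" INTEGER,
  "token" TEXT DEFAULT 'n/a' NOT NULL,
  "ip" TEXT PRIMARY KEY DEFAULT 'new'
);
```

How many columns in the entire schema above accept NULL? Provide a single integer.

8

subscriptions: 3 nullable (usage, slug, user_agent — PK (subscription_id) and explicit NOT NULL columns excluded).
invoices: 2 nullable (limit_value, expires_at — PK (name, invoice_id) and explicit NOT NULL columns excluded).
organizations: 3 nullable (currency, url, expires_at — PK (ip) and explicit NOT NULL columns excluded).
Total: 3 + 2 + 3 = 8.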